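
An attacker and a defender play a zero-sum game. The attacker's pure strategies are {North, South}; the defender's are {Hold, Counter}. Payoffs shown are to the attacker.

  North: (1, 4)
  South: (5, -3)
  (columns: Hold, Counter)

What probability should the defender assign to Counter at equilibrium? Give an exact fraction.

4/11

Row minima: North → 1, South → -3; maximin = 1.
Column maxima: Hold → 5, Counter → 4; minimax = 4.
1 ≠ 4, so there is no saddle point; optimal play is mixed.
Let the attacker play North with probability p. Expected payoff against Hold: 1p + 5(1−p) = −4p + 5; against Counter: 4p + (-3)(1−p) = 7p − 3.
Setting these equal: −4p + 5 = 7p − 3 ⇒ −11p = -8 ⇒ p = 8/11, and the value is (-4)·(8/11) + 5 = 23/11.
For the defender: with q = P(Hold), equating North's and South's payoffs gives −3q + 4 = 8q − 3 ⇒ q = 7/11.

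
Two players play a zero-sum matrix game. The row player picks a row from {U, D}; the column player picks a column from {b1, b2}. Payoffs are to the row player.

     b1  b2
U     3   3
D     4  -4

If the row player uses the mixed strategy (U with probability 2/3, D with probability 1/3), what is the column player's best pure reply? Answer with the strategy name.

If the column player plays b1, the row player's expected payoff is (2/3)·3 + (1/3)·4 = 10/3.
If the column player plays b2, the row player's expected payoff is (2/3)·3 + (1/3)·(-4) = 2/3.
The column player minimizes the row player's payoff; the smallest is 2/3, so the best response is b2.

b2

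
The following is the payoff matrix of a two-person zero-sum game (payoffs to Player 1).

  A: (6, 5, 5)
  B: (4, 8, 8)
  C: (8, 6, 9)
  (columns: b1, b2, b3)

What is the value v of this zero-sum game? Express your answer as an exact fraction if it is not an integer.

20/3

Row minima: A → 5, B → 4, C → 6; maximin = 6.
Column maxima: b1 → 8, b2 → 8, b3 → 9; minimax = 8.
6 ≠ 8, so there is no saddle point; optimal play is mixed.
A is strictly dominated by C, so Player 1 never plays it.
With A eliminated, b3 is strictly dominated by b1 (it gives Player 1 strictly more in every remaining row), so Player 2 never plays it.
On the remaining 2×2 (B, C vs b1, b2):
Let Player 1 play B with probability p. Expected payoff against b1: 4p + 8(1−p) = −4p + 8; against b2: 8p + 6(1−p) = 2p + 6.
Setting these equal: −4p + 8 = 2p + 6 ⇒ −6p = -2 ⇒ p = 1/3, and the value is (-4)·(1/3) + 8 = 20/3.
For Player 2: with q = P(b1), equating B's and C's payoffs gives −4q + 8 = 2q + 6 ⇒ q = 1/3.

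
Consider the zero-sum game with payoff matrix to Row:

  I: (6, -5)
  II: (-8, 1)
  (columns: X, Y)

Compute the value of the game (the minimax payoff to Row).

Row minima: I → -5, II → -8; maximin = -5.
Column maxima: X → 6, Y → 1; minimax = 1.
-5 ≠ 1, so there is no saddle point; optimal play is mixed.
Let Row play I with probability p. Expected payoff against X: 6p + (-8)(1−p) = 14p − 8; against Y: (-5)p + 1(1−p) = −6p + 1.
Setting these equal: 14p − 8 = −6p + 1 ⇒ 20p = 9 ⇒ p = 9/20, and the value is (14)·(9/20) − 8 = -17/10.
For Column: with q = P(X), equating I's and II's payoffs gives 11q − 5 = −9q + 1 ⇒ q = 3/10.

-17/10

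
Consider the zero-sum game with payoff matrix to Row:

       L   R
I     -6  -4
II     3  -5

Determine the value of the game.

Row minima: I → -6, II → -5; maximin = -5.
Column maxima: L → 3, R → -4; minimax = -4.
-5 ≠ -4, so there is no saddle point; optimal play is mixed.
Let Row play I with probability p. Expected payoff against L: (-6)p + 3(1−p) = −9p + 3; against R: (-4)p + (-5)(1−p) = p − 5.
Setting these equal: −9p + 3 = p − 5 ⇒ −10p = -8 ⇒ p = 4/5, and the value is (-9)·(4/5) + 3 = -21/5.
For Column: with q = P(L), equating I's and II's payoffs gives −2q − 4 = 8q − 5 ⇒ q = 1/10.

-21/5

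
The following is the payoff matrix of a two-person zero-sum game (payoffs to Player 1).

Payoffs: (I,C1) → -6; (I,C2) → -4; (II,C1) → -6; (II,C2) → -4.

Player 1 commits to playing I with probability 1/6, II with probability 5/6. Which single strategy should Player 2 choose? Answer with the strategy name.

C1

If Player 2 plays C1, Player 1's expected payoff is (1/6)·(-6) + (5/6)·(-6) = -6.
If Player 2 plays C2, Player 1's expected payoff is (1/6)·(-4) + (5/6)·(-4) = -4.
Player 2 minimizes Player 1's payoff; the smallest is -6, so the best response is C1.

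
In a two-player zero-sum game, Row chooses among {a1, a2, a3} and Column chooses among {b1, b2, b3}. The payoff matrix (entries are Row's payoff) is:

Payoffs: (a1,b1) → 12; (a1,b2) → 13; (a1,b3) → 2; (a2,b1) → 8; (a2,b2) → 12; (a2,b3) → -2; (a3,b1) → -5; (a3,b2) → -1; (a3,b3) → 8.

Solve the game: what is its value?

106/23

Row minima: a1 → 2, a2 → -2, a3 → -5; maximin = 2.
Column maxima: b1 → 12, b2 → 13, b3 → 8; minimax = 8.
2 ≠ 8, so there is no saddle point; optimal play is mixed.
a2 is strictly dominated by a1, so Row never plays it.
b2 is strictly dominated by b1 (it gives Row strictly more in every row), so Column never plays it.
On the remaining 2×2 (a1, a3 vs b1, b3):
Let Row play a1 with probability p. Expected payoff against b1: 12p + (-5)(1−p) = 17p − 5; against b3: 2p + 8(1−p) = −6p + 8.
Setting these equal: 17p − 5 = −6p + 8 ⇒ 23p = 13 ⇒ p = 13/23, and the value is (17)·(13/23) − 5 = 106/23.
For Column: with q = P(b1), equating a1's and a3's payoffs gives 10q + 2 = −13q + 8 ⇒ q = 6/23.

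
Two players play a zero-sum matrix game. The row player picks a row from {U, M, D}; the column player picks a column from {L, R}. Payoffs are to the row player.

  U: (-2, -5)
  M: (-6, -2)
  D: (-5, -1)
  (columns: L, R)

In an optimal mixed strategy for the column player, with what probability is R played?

3/7

Row minima: U → -5, M → -6, D → -5; maximin = -5.
Column maxima: L → -2, R → -1; minimax = -2.
-5 ≠ -2, so there is no saddle point; optimal play is mixed.
M is strictly dominated by D, so the row player never plays it.
On the remaining 2×2 (U, D vs L, R):
Let the row player play U with probability p. Expected payoff against L: (-2)p + (-5)(1−p) = 3p − 5; against R: (-5)p + (-1)(1−p) = −4p − 1.
Setting these equal: 3p − 5 = −4p − 1 ⇒ 7p = 4 ⇒ p = 4/7, and the value is (3)·(4/7) − 5 = -23/7.
For the column player: with q = P(L), equating U's and D's payoffs gives 3q − 5 = −4q − 1 ⇒ q = 4/7.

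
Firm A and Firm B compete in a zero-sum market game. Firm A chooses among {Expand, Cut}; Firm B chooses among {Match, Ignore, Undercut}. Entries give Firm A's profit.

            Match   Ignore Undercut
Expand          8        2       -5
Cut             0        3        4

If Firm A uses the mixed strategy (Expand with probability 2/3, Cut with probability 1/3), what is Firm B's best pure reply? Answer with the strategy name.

If Firm B plays Match, Firm A's expected payoff is (2/3)·8 + (1/3)·0 = 16/3.
If Firm B plays Ignore, Firm A's expected payoff is (2/3)·2 + (1/3)·3 = 7/3.
If Firm B plays Undercut, Firm A's expected payoff is (2/3)·(-5) + (1/3)·4 = -2.
Firm B minimizes Firm A's payoff; the smallest is -2, so the best response is Undercut.

Undercut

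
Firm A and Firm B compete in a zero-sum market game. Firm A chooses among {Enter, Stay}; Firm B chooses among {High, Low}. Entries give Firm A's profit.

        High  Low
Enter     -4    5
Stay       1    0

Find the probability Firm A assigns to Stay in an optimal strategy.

9/10

Row minima: Enter → -4, Stay → 0; maximin = 0.
Column maxima: High → 1, Low → 5; minimax = 1.
0 ≠ 1, so there is no saddle point; optimal play is mixed.
Let Firm A play Enter with probability p. Expected payoff against High: (-4)p + 1(1−p) = −5p + 1; against Low: 5p + 0(1−p) = 5p.
Setting these equal: −5p + 1 = 5p ⇒ −10p = -1 ⇒ p = 1/10, and the value is (-5)·(1/10) + 1 = 1/2.
For Firm B: with q = P(High), equating Enter's and Stay's payoffs gives −9q + 5 = q ⇒ q = 1/2.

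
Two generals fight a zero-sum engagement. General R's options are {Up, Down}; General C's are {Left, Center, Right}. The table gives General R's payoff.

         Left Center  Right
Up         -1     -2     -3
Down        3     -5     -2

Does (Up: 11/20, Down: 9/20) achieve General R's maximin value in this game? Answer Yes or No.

No

Against Left this mix gives (11/20)·(-1) + (9/20)·3 = 4/5.
Against Center this mix gives (11/20)·(-2) + (9/20)·(-5) = -67/20.
Against Right this mix gives (11/20)·(-3) + (9/20)·(-2) = -51/20.
General C will play Center, holding General R to -67/20. Shifting weight toward the row that does better against Center would raise this floor (the equalizing mix achieves -11/4 against both Center and Right), so the proposed strategy is not optimal.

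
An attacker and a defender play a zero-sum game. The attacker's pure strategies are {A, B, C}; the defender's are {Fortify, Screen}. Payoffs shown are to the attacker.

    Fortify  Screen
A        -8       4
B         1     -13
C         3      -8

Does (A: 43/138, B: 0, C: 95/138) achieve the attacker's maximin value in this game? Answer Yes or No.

No

Against Fortify this mix gives (43/138)·(-8) + (95/138)·3 = -59/138.
Against Screen this mix gives (43/138)·4 + (95/138)·(-8) = -98/23.
The defender will play Screen, holding the attacker to -98/23. Shifting weight toward the row that does better against Screen would raise this floor (the equalizing mix achieves -52/23 against both Screen and Fortify), so the proposed strategy is not optimal.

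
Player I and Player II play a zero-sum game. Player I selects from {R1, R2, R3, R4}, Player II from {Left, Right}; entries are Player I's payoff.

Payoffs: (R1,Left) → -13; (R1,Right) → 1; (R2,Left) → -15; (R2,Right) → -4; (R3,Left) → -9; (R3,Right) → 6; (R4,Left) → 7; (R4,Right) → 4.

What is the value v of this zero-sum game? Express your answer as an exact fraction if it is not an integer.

Row minima: R1 → -13, R2 → -15, R3 → -9, R4 → 4; maximin = 4.
Column maxima: Left → 7, Right → 6; minimax = 6.
4 ≠ 6, so there is no saddle point; optimal play is mixed.
R1 is strictly dominated by R3, so Player I never plays it.
R2 is strictly dominated by R3, so Player I never plays it.
On the remaining 2×2 (R3, R4 vs Left, Right):
Let Player I play R3 with probability p. Expected payoff against Left: (-9)p + 7(1−p) = −16p + 7; against Right: 6p + 4(1−p) = 2p + 4.
Setting these equal: −16p + 7 = 2p + 4 ⇒ −18p = -3 ⇒ p = 1/6, and the value is (-16)·(1/6) + 7 = 13/3.
For Player II: with q = P(Left), equating R3's and R4's payoffs gives −15q + 6 = 3q + 4 ⇒ q = 1/9.

13/3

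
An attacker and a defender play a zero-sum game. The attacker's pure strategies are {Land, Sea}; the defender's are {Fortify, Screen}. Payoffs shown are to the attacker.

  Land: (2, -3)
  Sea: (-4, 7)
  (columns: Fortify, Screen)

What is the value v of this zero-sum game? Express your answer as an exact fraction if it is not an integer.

1/8

Row minima: Land → -3, Sea → -4; maximin = -3.
Column maxima: Fortify → 2, Screen → 7; minimax = 2.
-3 ≠ 2, so there is no saddle point; optimal play is mixed.
Let the attacker play Land with probability p. Expected payoff against Fortify: 2p + (-4)(1−p) = 6p − 4; against Screen: (-3)p + 7(1−p) = −10p + 7.
Setting these equal: 6p − 4 = −10p + 7 ⇒ 16p = 11 ⇒ p = 11/16, and the value is (6)·(11/16) − 4 = 1/8.
For the defender: with q = P(Fortify), equating Land's and Sea's payoffs gives 5q − 3 = −11q + 7 ⇒ q = 5/8.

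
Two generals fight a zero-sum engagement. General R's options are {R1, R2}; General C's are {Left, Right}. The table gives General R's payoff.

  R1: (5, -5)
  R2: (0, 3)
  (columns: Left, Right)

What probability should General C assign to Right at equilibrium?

5/13

Row minima: R1 → -5, R2 → 0; maximin = 0.
Column maxima: Left → 5, Right → 3; minimax = 3.
0 ≠ 3, so there is no saddle point; optimal play is mixed.
Let General R play R1 with probability p. Expected payoff against Left: 5p + 0(1−p) = 5p; against Right: (-5)p + 3(1−p) = −8p + 3.
Setting these equal: 5p = −8p + 3 ⇒ 13p = 3 ⇒ p = 3/13, and the value is (5)·(3/13) = 15/13.
For General C: with q = P(Left), equating R1's and R2's payoffs gives 10q − 5 = −3q + 3 ⇒ q = 8/13.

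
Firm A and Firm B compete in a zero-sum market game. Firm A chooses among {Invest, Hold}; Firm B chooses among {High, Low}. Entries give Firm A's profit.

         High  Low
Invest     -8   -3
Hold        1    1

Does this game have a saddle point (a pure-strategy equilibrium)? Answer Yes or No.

Row minima: Invest → -8, Hold → 1; maximin = 1.
Column maxima: High → 1, Low → 1; minimax = 1.
maximin = minimax = 1, so a saddle point exists.

Yes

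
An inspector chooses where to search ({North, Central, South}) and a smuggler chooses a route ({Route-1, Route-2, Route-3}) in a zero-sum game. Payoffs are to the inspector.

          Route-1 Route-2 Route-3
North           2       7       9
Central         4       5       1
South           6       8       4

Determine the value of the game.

46/9

Row minima: North → 2, Central → 1, South → 4; maximin = 4.
Column maxima: Route-1 → 6, Route-2 → 8, Route-3 → 9; minimax = 6.
4 ≠ 6, so there is no saddle point; optimal play is mixed.
Central is strictly dominated by South, so the inspector never plays it.
Route-2 is strictly dominated by Route-1 (it gives the inspector strictly more in every row), so the smuggler never plays it.
On the remaining 2×2 (North, South vs Route-1, Route-3):
Let the inspector play North with probability p. Expected payoff against Route-1: 2p + 6(1−p) = −4p + 6; against Route-3: 9p + 4(1−p) = 5p + 4.
Setting these equal: −4p + 6 = 5p + 4 ⇒ −9p = -2 ⇒ p = 2/9, and the value is (-4)·(2/9) + 6 = 46/9.
For the smuggler: with q = P(Route-1), equating North's and South's payoffs gives −7q + 9 = 2q + 4 ⇒ q = 5/9.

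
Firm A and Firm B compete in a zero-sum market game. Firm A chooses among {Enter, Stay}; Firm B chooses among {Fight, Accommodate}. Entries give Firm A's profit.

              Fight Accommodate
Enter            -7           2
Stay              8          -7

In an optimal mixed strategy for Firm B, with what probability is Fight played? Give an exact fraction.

Row minima: Enter → -7, Stay → -7; maximin = -7.
Column maxima: Fight → 8, Accommodate → 2; minimax = 2.
-7 ≠ 2, so there is no saddle point; optimal play is mixed.
Let Firm A play Enter with probability p. Expected payoff against Fight: (-7)p + 8(1−p) = −15p + 8; against Accommodate: 2p + (-7)(1−p) = 9p − 7.
Setting these equal: −15p + 8 = 9p − 7 ⇒ −24p = -15 ⇒ p = 5/8, and the value is (-15)·(5/8) + 8 = -11/8.
For Firm B: with q = P(Fight), equating Enter's and Stay's payoffs gives −9q + 2 = 15q − 7 ⇒ q = 3/8.

3/8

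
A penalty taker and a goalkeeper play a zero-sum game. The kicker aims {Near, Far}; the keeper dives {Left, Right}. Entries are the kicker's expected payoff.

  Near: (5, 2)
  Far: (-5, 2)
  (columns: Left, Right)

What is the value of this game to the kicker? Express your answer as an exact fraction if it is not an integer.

Row minima: Near → 2, Far → -5; maximin = 2.
Column maxima: Left → 5, Right → 2; minimax = 2.
Since maximin = minimax = 2, there is a saddle point and the value is 2.

2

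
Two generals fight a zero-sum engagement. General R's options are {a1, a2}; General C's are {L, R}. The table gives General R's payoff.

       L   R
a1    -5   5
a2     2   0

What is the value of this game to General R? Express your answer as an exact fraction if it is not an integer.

Row minima: a1 → -5, a2 → 0; maximin = 0.
Column maxima: L → 2, R → 5; minimax = 2.
0 ≠ 2, so there is no saddle point; optimal play is mixed.
Let General R play a1 with probability p. Expected payoff against L: (-5)p + 2(1−p) = −7p + 2; against R: 5p + 0(1−p) = 5p.
Setting these equal: −7p + 2 = 5p ⇒ −12p = -2 ⇒ p = 1/6, and the value is (-7)·(1/6) + 2 = 5/6.
For General C: with q = P(L), equating a1's and a2's payoffs gives −10q + 5 = 2q ⇒ q = 5/12.

5/6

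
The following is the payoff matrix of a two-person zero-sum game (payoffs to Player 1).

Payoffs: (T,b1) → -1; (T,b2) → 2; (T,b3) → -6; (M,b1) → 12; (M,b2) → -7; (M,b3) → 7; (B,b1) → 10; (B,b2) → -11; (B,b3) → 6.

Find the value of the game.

-14/11

Row minima: T → -6, M → -7, B → -11; maximin = -6.
Column maxima: b1 → 12, b2 → 2, b3 → 7; minimax = 2.
-6 ≠ 2, so there is no saddle point; optimal play is mixed.
B is strictly dominated by M, so Player 1 never plays it.
b1 is strictly dominated by b3 (it gives Player 1 strictly more in every row), so Player 2 never plays it.
On the remaining 2×2 (T, M vs b2, b3):
Let Player 1 play T with probability p. Expected payoff against b2: 2p + (-7)(1−p) = 9p − 7; against b3: (-6)p + 7(1−p) = −13p + 7.
Setting these equal: 9p − 7 = −13p + 7 ⇒ 22p = 14 ⇒ p = 7/11, and the value is (9)·(7/11) − 7 = -14/11.
For Player 2: with q = P(b2), equating T's and M's payoffs gives 8q − 6 = −14q + 7 ⇒ q = 13/22.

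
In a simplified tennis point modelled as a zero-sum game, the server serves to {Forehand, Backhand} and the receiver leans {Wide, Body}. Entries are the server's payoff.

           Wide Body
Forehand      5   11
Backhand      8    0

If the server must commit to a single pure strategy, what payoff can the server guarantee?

Row minima: Forehand → 5, Backhand → 0.
The best of these is 5.

5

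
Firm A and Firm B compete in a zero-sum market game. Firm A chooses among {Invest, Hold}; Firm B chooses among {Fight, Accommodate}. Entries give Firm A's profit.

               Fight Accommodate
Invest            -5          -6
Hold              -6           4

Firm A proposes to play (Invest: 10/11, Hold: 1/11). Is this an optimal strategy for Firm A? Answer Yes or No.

Yes

Against Fight this mix gives (10/11)·(-5) + (1/11)·(-6) = -56/11.
Against Accommodate this mix gives (10/11)·(-6) + (1/11)·4 = -56/11.
All of Firm B's active replies (Fight, Accommodate) yield -56/11, and no column does worse for Firm A. The mix makes Firm B indifferent and guarantees -56/11, so it is optimal.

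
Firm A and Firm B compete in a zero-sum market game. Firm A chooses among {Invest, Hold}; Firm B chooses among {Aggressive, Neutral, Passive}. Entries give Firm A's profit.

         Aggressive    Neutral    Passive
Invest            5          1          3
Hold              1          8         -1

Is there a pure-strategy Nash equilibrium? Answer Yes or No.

Row minima: Invest → 1, Hold → -1; maximin = 1.
Column maxima: Aggressive → 5, Neutral → 8, Passive → 3; minimax = 3.
1 ≠ 3, so no pure-strategy equilibrium exists.

No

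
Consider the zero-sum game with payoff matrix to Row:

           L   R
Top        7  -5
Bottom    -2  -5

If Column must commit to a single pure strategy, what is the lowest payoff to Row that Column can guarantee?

Column maxima: L → 7, R → -5.
The smallest of these is -5.

-5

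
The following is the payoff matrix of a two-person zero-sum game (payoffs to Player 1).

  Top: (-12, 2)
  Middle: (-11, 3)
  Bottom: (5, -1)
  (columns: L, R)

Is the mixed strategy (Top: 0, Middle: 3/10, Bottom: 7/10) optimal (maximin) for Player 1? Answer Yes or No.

Against L this mix gives (3/10)·(-11) + (7/10)·5 = 1/5.
Against R this mix gives (3/10)·3 + (7/10)·(-1) = 1/5.
All of Player 2's active replies (L, R) yield 1/5, and no column does worse for Player 1. The mix makes Player 2 indifferent and guarantees 1/5, so it is optimal.

Yes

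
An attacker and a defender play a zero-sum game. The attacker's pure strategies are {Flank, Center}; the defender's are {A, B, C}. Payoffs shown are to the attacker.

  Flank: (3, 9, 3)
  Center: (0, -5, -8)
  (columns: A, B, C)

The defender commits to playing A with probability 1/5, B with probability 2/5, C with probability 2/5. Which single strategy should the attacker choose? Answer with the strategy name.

Flank

Expected payoff of Flank: (1/5)·3 + (2/5)·9 + (2/5)·3 = 27/5.
Expected payoff of Center: (1/5)·0 + (2/5)·(-5) + (2/5)·(-8) = -26/5.
The largest is 27/5, so the attacker's best response is Flank.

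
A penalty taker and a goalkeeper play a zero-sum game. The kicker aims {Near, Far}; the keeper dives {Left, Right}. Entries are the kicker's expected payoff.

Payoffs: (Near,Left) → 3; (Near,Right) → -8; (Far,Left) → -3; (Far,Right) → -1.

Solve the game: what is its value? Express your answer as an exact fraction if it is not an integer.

-27/13

Row minima: Near → -8, Far → -3; maximin = -3.
Column maxima: Left → 3, Right → -1; minimax = -1.
-3 ≠ -1, so there is no saddle point; optimal play is mixed.
Let the kicker play Near with probability p. Expected payoff against Left: 3p + (-3)(1−p) = 6p − 3; against Right: (-8)p + (-1)(1−p) = −7p − 1.
Setting these equal: 6p − 3 = −7p − 1 ⇒ 13p = 2 ⇒ p = 2/13, and the value is (6)·(2/13) − 3 = -27/13.
For the keeper: with q = P(Left), equating Near's and Far's payoffs gives 11q − 8 = −2q − 1 ⇒ q = 7/13.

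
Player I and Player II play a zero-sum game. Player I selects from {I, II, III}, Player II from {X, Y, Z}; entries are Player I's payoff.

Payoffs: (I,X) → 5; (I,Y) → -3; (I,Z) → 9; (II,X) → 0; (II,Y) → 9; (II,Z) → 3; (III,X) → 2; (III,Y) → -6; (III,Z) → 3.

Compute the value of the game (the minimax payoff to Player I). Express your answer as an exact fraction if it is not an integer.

Row minima: I → -3, II → 0, III → -6; maximin = 0.
Column maxima: X → 5, Y → 9, Z → 9; minimax = 5.
0 ≠ 5, so there is no saddle point; optimal play is mixed.
III is strictly dominated by I, so Player I never plays it.
Z is strictly dominated by X (it gives Player I strictly more in every row), so Player II never plays it.
On the remaining 2×2 (I, II vs X, Y):
Let Player I play I with probability p. Expected payoff against X: 5p + 0(1−p) = 5p; against Y: (-3)p + 9(1−p) = −12p + 9.
Setting these equal: 5p = −12p + 9 ⇒ 17p = 9 ⇒ p = 9/17, and the value is (5)·(9/17) = 45/17.
For Player II: with q = P(X), equating I's and II's payoffs gives 8q − 3 = −9q + 9 ⇒ q = 12/17.

45/17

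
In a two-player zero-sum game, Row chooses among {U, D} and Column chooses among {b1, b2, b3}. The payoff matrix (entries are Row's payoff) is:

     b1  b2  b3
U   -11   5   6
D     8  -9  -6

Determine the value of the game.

-59/33

Row minima: U → -11, D → -9; maximin = -9.
Column maxima: b1 → 8, b2 → 5, b3 → 6; minimax = 5.
-9 ≠ 5, so there is no saddle point; optimal play is mixed.
b3 is strictly dominated by b2 (it gives Row strictly more in every row), so Column never plays it.
On the remaining 2×2 (U, D vs b1, b2):
Let Row play U with probability p. Expected payoff against b1: (-11)p + 8(1−p) = −19p + 8; against b2: 5p + (-9)(1−p) = 14p − 9.
Setting these equal: −19p + 8 = 14p − 9 ⇒ −33p = -17 ⇒ p = 17/33, and the value is (-19)·(17/33) + 8 = -59/33.
For Column: with q = P(b1), equating U's and D's payoffs gives −16q + 5 = 17q − 9 ⇒ q = 14/33.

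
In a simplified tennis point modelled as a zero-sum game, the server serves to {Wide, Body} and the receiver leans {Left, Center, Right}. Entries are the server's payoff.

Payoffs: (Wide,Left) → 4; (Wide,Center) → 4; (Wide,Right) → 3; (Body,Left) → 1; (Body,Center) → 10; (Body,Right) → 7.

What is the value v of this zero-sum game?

25/7

Row minima: Wide → 3, Body → 1; maximin = 3.
Column maxima: Left → 4, Center → 10, Right → 7; minimax = 4.
3 ≠ 4, so there is no saddle point; optimal play is mixed.
Center is strictly dominated by Right (it gives the server strictly more in every row), so the receiver never plays it.
On the remaining 2×2 (Wide, Body vs Left, Right):
Let the server play Wide with probability p. Expected payoff against Left: 4p + 1(1−p) = 3p + 1; against Right: 3p + 7(1−p) = −4p + 7.
Setting these equal: 3p + 1 = −4p + 7 ⇒ 7p = 6 ⇒ p = 6/7, and the value is (3)·(6/7) + 1 = 25/7.
For the receiver: with q = P(Left), equating Wide's and Body's payoffs gives q + 3 = −6q + 7 ⇒ q = 4/7.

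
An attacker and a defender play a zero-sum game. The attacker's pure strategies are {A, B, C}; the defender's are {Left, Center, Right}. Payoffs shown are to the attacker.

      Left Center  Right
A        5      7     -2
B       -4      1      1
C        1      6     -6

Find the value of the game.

Row minima: A → -2, B → -4, C → -6; maximin = -2.
Column maxima: Left → 5, Center → 7, Right → 1; minimax = 1.
-2 ≠ 1, so there is no saddle point; optimal play is mixed.
C is strictly dominated by A, so the attacker never plays it.
Center is strictly dominated by Left (it gives the attacker strictly more in every row), so the defender never plays it.
On the remaining 2×2 (A, B vs Left, Right):
Let the attacker play A with probability p. Expected payoff against Left: 5p + (-4)(1−p) = 9p − 4; against Right: (-2)p + 1(1−p) = −3p + 1.
Setting these equal: 9p − 4 = −3p + 1 ⇒ 12p = 5 ⇒ p = 5/12, and the value is (9)·(5/12) − 4 = -1/4.
For the defender: with q = P(Left), equating A's and B's payoffs gives 7q − 2 = −5q + 1 ⇒ q = 1/4.

-1/4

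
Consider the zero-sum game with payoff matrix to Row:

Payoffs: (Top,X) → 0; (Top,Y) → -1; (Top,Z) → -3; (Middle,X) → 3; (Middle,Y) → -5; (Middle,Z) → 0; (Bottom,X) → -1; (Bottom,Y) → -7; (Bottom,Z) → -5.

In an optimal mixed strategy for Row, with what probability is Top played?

5/7

Row minima: Top → -3, Middle → -5, Bottom → -7; maximin = -3.
Column maxima: X → 3, Y → -1, Z → 0; minimax = -1.
-3 ≠ -1, so there is no saddle point; optimal play is mixed.
Bottom is strictly dominated by Top, so Row never plays it.
X is strictly dominated by Y (it gives Row strictly more in every row), so Column never plays it.
On the remaining 2×2 (Top, Middle vs Y, Z):
Let Row play Top with probability p. Expected payoff against Y: (-1)p + (-5)(1−p) = 4p − 5; against Z: (-3)p + 0(1−p) = −3p.
Setting these equal: 4p − 5 = −3p ⇒ 7p = 5 ⇒ p = 5/7, and the value is (4)·(5/7) − 5 = -15/7.
For Column: with q = P(Y), equating Top's and Middle's payoffs gives 2q − 3 = −5q ⇒ q = 3/7.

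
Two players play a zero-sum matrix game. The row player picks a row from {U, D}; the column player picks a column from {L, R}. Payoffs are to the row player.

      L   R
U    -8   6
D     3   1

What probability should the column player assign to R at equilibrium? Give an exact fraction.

11/16

Row minima: U → -8, D → 1; maximin = 1.
Column maxima: L → 3, R → 6; minimax = 3.
1 ≠ 3, so there is no saddle point; optimal play is mixed.
Let the row player play U with probability p. Expected payoff against L: (-8)p + 3(1−p) = −11p + 3; against R: 6p + 1(1−p) = 5p + 1.
Setting these equal: −11p + 3 = 5p + 1 ⇒ −16p = -2 ⇒ p = 1/8, and the value is (-11)·(1/8) + 3 = 13/8.
For the column player: with q = P(L), equating U's and D's payoffs gives −14q + 6 = 2q + 1 ⇒ q = 5/16.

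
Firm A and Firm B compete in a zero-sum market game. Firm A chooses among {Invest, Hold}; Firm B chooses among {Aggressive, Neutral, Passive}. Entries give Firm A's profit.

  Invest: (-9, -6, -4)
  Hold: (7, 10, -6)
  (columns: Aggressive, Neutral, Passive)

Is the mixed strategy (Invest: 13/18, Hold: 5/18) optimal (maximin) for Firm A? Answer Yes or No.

Yes

Against Aggressive this mix gives (13/18)·(-9) + (5/18)·7 = -41/9.
Against Neutral this mix gives (13/18)·(-6) + (5/18)·10 = -14/9.
Against Passive this mix gives (13/18)·(-4) + (5/18)·(-6) = -41/9.
All of Firm B's active replies (Aggressive, Passive) yield -41/9, and no column does worse for Firm A. The mix makes Firm B indifferent and guarantees -41/9, so it is optimal.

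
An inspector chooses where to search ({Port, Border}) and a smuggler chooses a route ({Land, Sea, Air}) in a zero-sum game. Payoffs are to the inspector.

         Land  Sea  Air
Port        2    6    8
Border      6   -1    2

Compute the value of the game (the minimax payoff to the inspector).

38/11

Row minima: Port → 2, Border → -1; maximin = 2.
Column maxima: Land → 6, Sea → 6, Air → 8; minimax = 6.
2 ≠ 6, so there is no saddle point; optimal play is mixed.
Air is strictly dominated by Sea (it gives the inspector strictly more in every row), so the smuggler never plays it.
On the remaining 2×2 (Port, Border vs Land, Sea):
Let the inspector play Port with probability p. Expected payoff against Land: 2p + 6(1−p) = −4p + 6; against Sea: 6p + (-1)(1−p) = 7p − 1.
Setting these equal: −4p + 6 = 7p − 1 ⇒ −11p = -7 ⇒ p = 7/11, and the value is (-4)·(7/11) + 6 = 38/11.
For the smuggler: with q = P(Land), equating Port's and Border's payoffs gives −4q + 6 = 7q − 1 ⇒ q = 7/11.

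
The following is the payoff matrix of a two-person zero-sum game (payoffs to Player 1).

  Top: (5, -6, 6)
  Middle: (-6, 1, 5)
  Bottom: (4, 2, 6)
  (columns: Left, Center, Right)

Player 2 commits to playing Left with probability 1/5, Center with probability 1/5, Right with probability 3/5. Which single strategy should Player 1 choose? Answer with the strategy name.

Expected payoff of Top: (1/5)·5 + (1/5)·(-6) + (3/5)·6 = 17/5.
Expected payoff of Middle: (1/5)·(-6) + (1/5)·1 + (3/5)·5 = 2.
Expected payoff of Bottom: (1/5)·4 + (1/5)·2 + (3/5)·6 = 24/5.
The largest is 24/5, so Player 1's best response is Bottom.

Bottom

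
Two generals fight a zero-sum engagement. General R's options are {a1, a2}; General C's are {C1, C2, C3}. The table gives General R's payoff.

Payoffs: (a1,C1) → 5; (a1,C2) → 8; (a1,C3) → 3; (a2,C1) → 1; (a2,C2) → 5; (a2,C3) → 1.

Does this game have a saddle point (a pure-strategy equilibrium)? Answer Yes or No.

Yes

Row minima: a1 → 3, a2 → 1; maximin = 3.
Column maxima: C1 → 5, C2 → 8, C3 → 3; minimax = 3.
maximin = minimax = 3, so a saddle point exists.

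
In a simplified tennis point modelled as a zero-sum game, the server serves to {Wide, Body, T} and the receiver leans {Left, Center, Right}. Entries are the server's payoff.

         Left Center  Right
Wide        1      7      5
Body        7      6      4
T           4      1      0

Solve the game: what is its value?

Row minima: Wide → 1, Body → 4, T → 0; maximin = 4.
Column maxima: Left → 7, Center → 7, Right → 5; minimax = 5.
4 ≠ 5, so there is no saddle point; optimal play is mixed.
T is strictly dominated by Body, so the server never plays it.
Center is strictly dominated by Right (it gives the server strictly more in every row), so the receiver never plays it.
On the remaining 2×2 (Wide, Body vs Left, Right):
Let the server play Wide with probability p. Expected payoff against Left: 1p + 7(1−p) = −6p + 7; against Right: 5p + 4(1−p) = p + 4.
Setting these equal: −6p + 7 = p + 4 ⇒ −7p = -3 ⇒ p = 3/7, and the value is (-6)·(3/7) + 7 = 31/7.
For the receiver: with q = P(Left), equating Wide's and Body's payoffs gives −4q + 5 = 3q + 4 ⇒ q = 1/7.

31/7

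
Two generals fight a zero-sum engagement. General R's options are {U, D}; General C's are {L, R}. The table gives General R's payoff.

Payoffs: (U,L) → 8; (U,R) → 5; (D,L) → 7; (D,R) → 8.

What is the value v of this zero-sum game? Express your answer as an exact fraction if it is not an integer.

29/4

Row minima: U → 5, D → 7; maximin = 7.
Column maxima: L → 8, R → 8; minimax = 8.
7 ≠ 8, so there is no saddle point; optimal play is mixed.
Let General R play U with probability p. Expected payoff against L: 8p + 7(1−p) = p + 7; against R: 5p + 8(1−p) = −3p + 8.
Setting these equal: p + 7 = −3p + 8 ⇒ 4p = 1 ⇒ p = 1/4, and the value is (1)·(1/4) + 7 = 29/4.
For General C: with q = P(L), equating U's and D's payoffs gives 3q + 5 = −q + 8 ⇒ q = 3/4.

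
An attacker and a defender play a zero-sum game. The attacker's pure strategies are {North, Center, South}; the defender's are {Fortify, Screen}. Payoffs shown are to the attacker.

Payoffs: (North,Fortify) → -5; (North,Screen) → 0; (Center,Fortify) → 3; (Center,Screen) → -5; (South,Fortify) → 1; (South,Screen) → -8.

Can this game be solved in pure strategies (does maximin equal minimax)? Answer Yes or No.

Row minima: North → -5, Center → -5, South → -8; maximin = -5.
Column maxima: Fortify → 3, Screen → 0; minimax = 0.
-5 ≠ 0, so no pure-strategy equilibrium exists.

No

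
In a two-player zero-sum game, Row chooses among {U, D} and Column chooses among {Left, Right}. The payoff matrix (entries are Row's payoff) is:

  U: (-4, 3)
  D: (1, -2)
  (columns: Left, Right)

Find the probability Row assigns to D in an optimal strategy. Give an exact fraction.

Row minima: U → -4, D → -2; maximin = -2.
Column maxima: Left → 1, Right → 3; minimax = 1.
-2 ≠ 1, so there is no saddle point; optimal play is mixed.
Let Row play U with probability p. Expected payoff against Left: (-4)p + 1(1−p) = −5p + 1; against Right: 3p + (-2)(1−p) = 5p − 2.
Setting these equal: −5p + 1 = 5p − 2 ⇒ −10p = -3 ⇒ p = 3/10, and the value is (-5)·(3/10) + 1 = -1/2.
For Column: with q = P(Left), equating U's and D's payoffs gives −7q + 3 = 3q − 2 ⇒ q = 1/2.

7/10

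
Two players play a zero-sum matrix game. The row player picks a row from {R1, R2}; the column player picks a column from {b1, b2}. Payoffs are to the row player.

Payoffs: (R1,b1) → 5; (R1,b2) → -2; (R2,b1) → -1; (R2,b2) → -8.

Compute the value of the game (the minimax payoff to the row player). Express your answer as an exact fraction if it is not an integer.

-2

Row minima: R1 → -2, R2 → -8; maximin = -2.
Column maxima: b1 → 5, b2 → -2; minimax = -2.
Since maximin = minimax = -2, there is a saddle point and the value is -2.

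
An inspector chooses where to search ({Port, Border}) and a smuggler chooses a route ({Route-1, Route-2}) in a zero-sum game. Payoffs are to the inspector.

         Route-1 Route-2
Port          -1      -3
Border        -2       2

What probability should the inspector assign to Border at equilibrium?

Row minima: Port → -3, Border → -2; maximin = -2.
Column maxima: Route-1 → -1, Route-2 → 2; minimax = -1.
-2 ≠ -1, so there is no saddle point; optimal play is mixed.
Let the inspector play Port with probability p. Expected payoff against Route-1: (-1)p + (-2)(1−p) = p − 2; against Route-2: (-3)p + 2(1−p) = −5p + 2.
Setting these equal: p − 2 = −5p + 2 ⇒ 6p = 4 ⇒ p = 2/3, and the value is (1)·(2/3) − 2 = -4/3.
For the smuggler: with q = P(Route-1), equating Port's and Border's payoffs gives 2q − 3 = −4q + 2 ⇒ q = 5/6.

1/3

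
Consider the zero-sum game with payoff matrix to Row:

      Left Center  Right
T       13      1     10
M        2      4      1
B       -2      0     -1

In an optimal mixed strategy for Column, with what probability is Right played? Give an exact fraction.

Row minima: T → 1, M → 1, B → -2; maximin = 1.
Column maxima: Left → 13, Center → 4, Right → 10; minimax = 4.
1 ≠ 4, so there is no saddle point; optimal play is mixed.
B is strictly dominated by T, so Row never plays it.
With B eliminated, Left is strictly dominated by Right (it gives Row strictly more in every remaining row), so Column never plays it.
On the remaining 2×2 (T, M vs Center, Right):
Let Row play T with probability p. Expected payoff against Center: 1p + 4(1−p) = −3p + 4; against Right: 10p + 1(1−p) = 9p + 1.
Setting these equal: −3p + 4 = 9p + 1 ⇒ −12p = -3 ⇒ p = 1/4, and the value is (-3)·(1/4) + 4 = 13/4.
For Column: with q = P(Center), equating T's and M's payoffs gives −9q + 10 = 3q + 1 ⇒ q = 3/4.

1/4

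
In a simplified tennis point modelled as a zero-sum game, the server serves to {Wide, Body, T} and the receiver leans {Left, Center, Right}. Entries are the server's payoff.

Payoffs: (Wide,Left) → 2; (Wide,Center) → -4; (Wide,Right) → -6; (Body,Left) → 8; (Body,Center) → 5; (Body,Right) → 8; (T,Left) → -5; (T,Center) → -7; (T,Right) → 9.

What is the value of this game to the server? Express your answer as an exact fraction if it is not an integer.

5

Row minima: Wide → -6, Body → 5, T → -7; maximin = 5.
Column maxima: Left → 8, Center → 5, Right → 9; minimax = 5.
Since maximin = minimax = 5, there is a saddle point and the value is 5.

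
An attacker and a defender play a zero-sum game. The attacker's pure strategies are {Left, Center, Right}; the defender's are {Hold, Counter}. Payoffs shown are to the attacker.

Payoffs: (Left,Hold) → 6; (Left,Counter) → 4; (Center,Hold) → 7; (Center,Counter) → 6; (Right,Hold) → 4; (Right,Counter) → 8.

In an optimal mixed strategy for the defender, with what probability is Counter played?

3/5

Row minima: Left → 4, Center → 6, Right → 4; maximin = 6.
Column maxima: Hold → 7, Counter → 8; minimax = 7.
6 ≠ 7, so there is no saddle point; optimal play is mixed.
Left is strictly dominated by Center, so the attacker never plays it.
On the remaining 2×2 (Center, Right vs Hold, Counter):
Let the attacker play Center with probability p. Expected payoff against Hold: 7p + 4(1−p) = 3p + 4; against Counter: 6p + 8(1−p) = −2p + 8.
Setting these equal: 3p + 4 = −2p + 8 ⇒ 5p = 4 ⇒ p = 4/5, and the value is (3)·(4/5) + 4 = 32/5.
For the defender: with q = P(Hold), equating Center's and Right's payoffs gives q + 6 = −4q + 8 ⇒ q = 2/5.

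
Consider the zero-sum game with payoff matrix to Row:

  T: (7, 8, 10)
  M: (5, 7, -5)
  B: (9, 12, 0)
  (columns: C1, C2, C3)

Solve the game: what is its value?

Row minima: T → 7, M → -5, B → 0; maximin = 7.
Column maxima: C1 → 9, C2 → 12, C3 → 10; minimax = 9.
7 ≠ 9, so there is no saddle point; optimal play is mixed.
M is strictly dominated by T, so Row never plays it.
C2 is strictly dominated by C1 (it gives Row strictly more in every row), so Column never plays it.
On the remaining 2×2 (T, B vs C1, C3):
Let Row play T with probability p. Expected payoff against C1: 7p + 9(1−p) = −2p + 9; against C3: 10p + 0(1−p) = 10p.
Setting these equal: −2p + 9 = 10p ⇒ −12p = -9 ⇒ p = 3/4, and the value is (-2)·(3/4) + 9 = 15/2.
For Column: with q = P(C1), equating T's and B's payoffs gives −3q + 10 = 9q ⇒ q = 5/6.

15/2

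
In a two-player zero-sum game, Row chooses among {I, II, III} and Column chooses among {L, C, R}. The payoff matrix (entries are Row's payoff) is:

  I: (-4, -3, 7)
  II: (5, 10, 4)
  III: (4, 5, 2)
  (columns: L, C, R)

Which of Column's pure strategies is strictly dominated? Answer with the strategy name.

L holds Row's payoff strictly below C in every row: -4 < -3, 5 < 10, 4 < 5.
So C is strictly dominated for Column.

C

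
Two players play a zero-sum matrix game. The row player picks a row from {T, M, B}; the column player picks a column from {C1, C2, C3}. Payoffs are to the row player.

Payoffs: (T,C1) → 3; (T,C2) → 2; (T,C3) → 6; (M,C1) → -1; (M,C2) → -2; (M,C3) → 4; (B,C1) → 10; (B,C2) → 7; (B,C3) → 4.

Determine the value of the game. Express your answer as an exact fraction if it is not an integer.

Row minima: T → 2, M → -2, B → 4; maximin = 4.
Column maxima: C1 → 10, C2 → 7, C3 → 6; minimax = 6.
4 ≠ 6, so there is no saddle point; optimal play is mixed.
M is strictly dominated by T, so the row player never plays it.
C1 is strictly dominated by C2 (it gives the row player strictly more in every row), so the column player never plays it.
On the remaining 2×2 (T, B vs C2, C3):
Let the row player play T with probability p. Expected payoff against C2: 2p + 7(1−p) = −5p + 7; against C3: 6p + 4(1−p) = 2p + 4.
Setting these equal: −5p + 7 = 2p + 4 ⇒ −7p = -3 ⇒ p = 3/7, and the value is (-5)·(3/7) + 7 = 34/7.
For the column player: with q = P(C2), equating T's and B's payoffs gives −4q + 6 = 3q + 4 ⇒ q = 2/7.

34/7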